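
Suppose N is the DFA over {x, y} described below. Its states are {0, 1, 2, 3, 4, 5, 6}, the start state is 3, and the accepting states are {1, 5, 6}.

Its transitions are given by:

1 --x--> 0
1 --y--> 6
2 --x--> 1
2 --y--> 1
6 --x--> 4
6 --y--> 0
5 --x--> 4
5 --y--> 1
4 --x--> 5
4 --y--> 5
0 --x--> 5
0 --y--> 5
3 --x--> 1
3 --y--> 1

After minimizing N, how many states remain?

States {2} cannot be reached from the start state, so discard them.
Initial partition by acceptance: {1,5,6} | {0,3,4}.
Split {1,5,6} by δ(·,y) → {1,5} and {6}.
On input y, block {1,5} splits into {1} and {5}.
On input x, block {0,3,4} splits into {0,4} and {3}.
Stable partition: {1} | {0,4} | {6} | {5} | {3} — 5 equivalence classes.

5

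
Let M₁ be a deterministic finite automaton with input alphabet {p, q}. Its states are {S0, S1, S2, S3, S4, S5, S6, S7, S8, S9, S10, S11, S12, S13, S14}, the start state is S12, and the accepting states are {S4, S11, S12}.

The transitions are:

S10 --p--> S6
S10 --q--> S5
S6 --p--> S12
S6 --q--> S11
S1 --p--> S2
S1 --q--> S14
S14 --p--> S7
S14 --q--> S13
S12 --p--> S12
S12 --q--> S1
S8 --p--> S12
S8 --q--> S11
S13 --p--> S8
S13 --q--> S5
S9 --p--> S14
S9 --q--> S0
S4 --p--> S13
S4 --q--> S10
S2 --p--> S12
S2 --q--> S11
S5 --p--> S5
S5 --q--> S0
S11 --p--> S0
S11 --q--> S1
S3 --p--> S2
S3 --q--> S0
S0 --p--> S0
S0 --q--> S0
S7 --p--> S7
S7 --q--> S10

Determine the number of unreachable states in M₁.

3

BFS from S12 reaches {S0, S1, S2, S5, S6, S7, S8, S10, S11, S12, S13, S14}; the 3 state(s) S3, S4, S9 are never visited.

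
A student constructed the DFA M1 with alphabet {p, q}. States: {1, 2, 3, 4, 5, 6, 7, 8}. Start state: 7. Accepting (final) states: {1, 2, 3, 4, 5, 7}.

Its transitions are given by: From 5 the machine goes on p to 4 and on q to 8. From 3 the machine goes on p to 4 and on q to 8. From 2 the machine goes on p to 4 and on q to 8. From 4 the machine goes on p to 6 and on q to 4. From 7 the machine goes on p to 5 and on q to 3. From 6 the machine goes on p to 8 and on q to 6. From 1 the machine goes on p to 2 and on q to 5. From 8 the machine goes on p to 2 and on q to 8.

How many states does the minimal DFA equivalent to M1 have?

5

Reachable states from the start: {2,3,4,5,6,7,8}. Unreachable: {1} — drop them.
Start with accepting vs non-accepting: {2,3,4,5,7} | {6,8}.
Refine {2,3,4,5,7} on symbol p: members go to different blocks, giving {2,3,5,7} and {4}.
Split {2,3,5,7} by δ(·,p) → {2,3,5} and {7}.
Split {6,8} by δ(·,p) → {6} and {8}.
The partition is now stable with 5 blocks: {2,3,5} | {6} | {4} | {7} | {8}.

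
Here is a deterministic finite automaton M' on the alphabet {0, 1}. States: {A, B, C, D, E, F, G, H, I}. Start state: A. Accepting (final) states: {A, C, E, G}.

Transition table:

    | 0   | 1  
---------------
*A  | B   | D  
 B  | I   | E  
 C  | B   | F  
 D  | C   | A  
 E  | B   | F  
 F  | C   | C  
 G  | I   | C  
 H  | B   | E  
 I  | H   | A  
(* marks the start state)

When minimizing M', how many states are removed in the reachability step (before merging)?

1

No path from A leads to G; the other 8 states are all reachable.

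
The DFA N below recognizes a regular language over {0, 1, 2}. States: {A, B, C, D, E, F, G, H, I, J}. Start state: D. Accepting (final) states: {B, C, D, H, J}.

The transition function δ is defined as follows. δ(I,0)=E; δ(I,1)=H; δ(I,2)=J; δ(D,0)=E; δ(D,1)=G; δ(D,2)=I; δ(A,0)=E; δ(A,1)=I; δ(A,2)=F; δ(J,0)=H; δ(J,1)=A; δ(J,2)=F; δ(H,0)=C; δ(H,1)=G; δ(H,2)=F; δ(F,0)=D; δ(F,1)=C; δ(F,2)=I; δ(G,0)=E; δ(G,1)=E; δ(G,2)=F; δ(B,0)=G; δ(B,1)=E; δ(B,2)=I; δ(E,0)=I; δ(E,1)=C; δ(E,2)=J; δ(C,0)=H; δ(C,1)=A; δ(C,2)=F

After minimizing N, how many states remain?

Reachable states from the start: {A,C,D,E,F,G,H,I,J}. Unreachable: {B} — drop them.
Start with accepting vs non-accepting: {C,D,H,J} | {A,E,F,G,I}.
Refine {C,D,H,J} on symbol 0: members go to different blocks, giving {C,H,J} and {D}.
On input 0, block {A,E,F,G,I} splits into {A,E,G,I} and {F}.
Refine {A,E,G,I} on symbol 1: members go to different blocks, giving {A,G} and {E,I}.
No further refinement is possible. Final partition (5 blocks): {C,H,J} | {A,G} | {D} | {F} | {E,I}.

5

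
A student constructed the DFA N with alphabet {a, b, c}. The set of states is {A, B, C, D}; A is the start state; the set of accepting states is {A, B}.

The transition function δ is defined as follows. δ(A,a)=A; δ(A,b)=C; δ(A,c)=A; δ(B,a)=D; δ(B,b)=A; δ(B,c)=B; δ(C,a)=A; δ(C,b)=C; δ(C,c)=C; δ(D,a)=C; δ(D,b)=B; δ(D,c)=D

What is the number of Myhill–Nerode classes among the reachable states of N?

Reachable states from the start: {A,C}. Unreachable: {B,D} — drop them.
Initial partition by acceptance: {A} | {C}.
No further refinement is possible. Final partition (2 blocks): {A} | {C}.

2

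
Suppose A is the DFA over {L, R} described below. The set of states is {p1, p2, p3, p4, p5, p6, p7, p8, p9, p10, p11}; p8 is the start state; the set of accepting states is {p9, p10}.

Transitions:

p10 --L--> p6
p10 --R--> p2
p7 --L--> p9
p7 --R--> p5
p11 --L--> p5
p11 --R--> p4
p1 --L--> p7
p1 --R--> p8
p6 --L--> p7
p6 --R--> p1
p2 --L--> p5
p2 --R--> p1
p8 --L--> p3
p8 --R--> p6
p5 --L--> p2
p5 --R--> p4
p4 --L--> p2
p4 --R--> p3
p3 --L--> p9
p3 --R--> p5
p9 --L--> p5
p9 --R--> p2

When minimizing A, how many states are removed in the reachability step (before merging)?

Starting at p8 and following transitions, the reachable set is {p1, p2, p3, p4, p5, p6, p7, p8, p9}. That leaves p10, p11 unreachable — 2 in total.

2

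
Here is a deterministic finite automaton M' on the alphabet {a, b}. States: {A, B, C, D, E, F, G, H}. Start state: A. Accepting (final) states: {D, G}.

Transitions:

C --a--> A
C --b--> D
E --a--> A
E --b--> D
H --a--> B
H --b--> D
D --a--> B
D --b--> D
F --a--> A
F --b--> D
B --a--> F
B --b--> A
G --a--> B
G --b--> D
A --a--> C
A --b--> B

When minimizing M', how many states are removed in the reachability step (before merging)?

3

BFS from A reaches {A, B, C, D, F}; the 3 state(s) E, G, H are never visited.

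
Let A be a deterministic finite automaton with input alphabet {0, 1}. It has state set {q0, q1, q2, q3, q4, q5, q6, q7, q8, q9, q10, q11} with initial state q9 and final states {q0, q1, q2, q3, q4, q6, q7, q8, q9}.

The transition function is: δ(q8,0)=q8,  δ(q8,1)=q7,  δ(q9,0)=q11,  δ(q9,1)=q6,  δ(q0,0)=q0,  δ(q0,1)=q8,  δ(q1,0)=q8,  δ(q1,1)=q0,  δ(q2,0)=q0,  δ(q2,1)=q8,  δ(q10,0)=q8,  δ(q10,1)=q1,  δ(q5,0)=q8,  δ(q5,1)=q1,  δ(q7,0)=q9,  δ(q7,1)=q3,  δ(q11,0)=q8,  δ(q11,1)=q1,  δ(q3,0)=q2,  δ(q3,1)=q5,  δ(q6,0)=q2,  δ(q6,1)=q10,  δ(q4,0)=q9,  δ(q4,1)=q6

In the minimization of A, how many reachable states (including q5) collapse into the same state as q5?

3

First remove the unreachable states {q4}; 11 states remain.
Initial partition by acceptance: {q0,q1,q2,q3,q6,q7,q8,q9} | {q5,q10,q11}.
Refine {q0,q1,q2,q3,q6,q7,q8,q9} on symbol 0: members go to different blocks, giving {q0,q1,q2,q3,q6,q7,q8} and {q9}.
Split {q0,q1,q2,q3,q6,q7,q8} by δ(·,0) → {q0,q1,q2,q3,q6,q8} and {q7}.
On input 1, block {q0,q1,q2,q3,q6,q8} splits into {q0,q1,q2} and {q3,q6} and {q8}.
Split {q0,q1,q2} by δ(·,0) → {q0,q2} and {q1}.
Stable partition: {q0,q2} | {q5,q10,q11} | {q9} | {q7} | {q3,q6} | {q8} | {q1} — 7 equivalence classes.
State q5 belongs to the block {q5,q10,q11}, which has 3 states.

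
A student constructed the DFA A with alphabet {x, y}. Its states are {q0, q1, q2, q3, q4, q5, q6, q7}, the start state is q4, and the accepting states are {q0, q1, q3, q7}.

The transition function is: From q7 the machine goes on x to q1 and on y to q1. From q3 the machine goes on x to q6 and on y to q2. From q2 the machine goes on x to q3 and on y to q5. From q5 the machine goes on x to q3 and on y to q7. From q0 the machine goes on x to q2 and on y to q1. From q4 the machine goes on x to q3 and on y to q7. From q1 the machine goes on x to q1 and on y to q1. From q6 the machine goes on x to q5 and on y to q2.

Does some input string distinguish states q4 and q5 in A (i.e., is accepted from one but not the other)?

First remove the unreachable states {q0}; 7 states remain.
P0 = {q1,q3,q7} | {q2,q4,q5,q6}.
Refine {q1,q3,q7} on symbol x: members go to different blocks, giving {q1,q7} and {q3}.
Split {q2,q4,q5,q6} by δ(·,x) → {q2,q4,q5} and {q6}.
Split {q2,q4,q5} by δ(·,y) → {q4,q5} and {q2}.
Stable partition: {q1,q7} | {q4,q5} | {q3} | {q6} | {q2} — 5 equivalence classes.
q4 and q5 lie in the same block of the stable partition, so they are equivalent — no string distinguishes them.

No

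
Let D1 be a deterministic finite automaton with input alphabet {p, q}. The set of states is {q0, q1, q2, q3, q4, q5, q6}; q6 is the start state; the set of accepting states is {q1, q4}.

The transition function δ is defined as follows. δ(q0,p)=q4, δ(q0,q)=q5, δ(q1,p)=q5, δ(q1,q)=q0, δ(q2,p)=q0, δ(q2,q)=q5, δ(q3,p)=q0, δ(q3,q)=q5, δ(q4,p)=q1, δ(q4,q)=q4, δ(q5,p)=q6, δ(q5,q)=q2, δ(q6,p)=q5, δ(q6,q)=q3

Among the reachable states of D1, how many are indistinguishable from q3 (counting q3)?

Every state is reachable, so we keep all 7.
Start with accepting vs non-accepting: {q1,q4} | {q0,q2,q3,q5,q6}.
On input p, block {q1,q4} splits into {q1} and {q4}.
On input p, block {q0,q2,q3,q5,q6} splits into {q2,q3,q5,q6} and {q0}.
On input p, block {q2,q3,q5,q6} splits into {q2,q3} and {q5,q6}.
The partition is now stable with 5 blocks: {q1} | {q2,q3} | {q4} | {q0} | {q5,q6}.
State q3 belongs to the block {q2,q3}, which has 2 states.

2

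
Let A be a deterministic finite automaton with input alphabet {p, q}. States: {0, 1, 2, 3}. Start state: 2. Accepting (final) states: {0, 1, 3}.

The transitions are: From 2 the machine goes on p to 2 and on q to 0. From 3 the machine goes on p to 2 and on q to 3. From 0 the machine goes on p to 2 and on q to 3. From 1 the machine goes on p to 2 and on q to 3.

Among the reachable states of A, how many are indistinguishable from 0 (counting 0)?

States {1} cannot be reached from the start state, so discard them.
Initial partition by acceptance: {0,3} | {2}.
No further refinement is possible. Final partition (2 blocks): {0,3} | {2}.
The equivalence class containing 0 is {0,3}, of size 2.

2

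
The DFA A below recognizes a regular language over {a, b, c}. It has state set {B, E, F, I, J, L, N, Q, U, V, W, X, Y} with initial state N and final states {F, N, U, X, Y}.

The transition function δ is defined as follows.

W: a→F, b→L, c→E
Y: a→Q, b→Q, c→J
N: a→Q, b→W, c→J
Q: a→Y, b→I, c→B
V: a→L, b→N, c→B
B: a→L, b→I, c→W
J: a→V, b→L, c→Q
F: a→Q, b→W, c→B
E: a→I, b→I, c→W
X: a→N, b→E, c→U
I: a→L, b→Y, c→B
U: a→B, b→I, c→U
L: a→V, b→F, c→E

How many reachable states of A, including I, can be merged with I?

First remove the unreachable states {U,X}; 11 states remain.
P0 = {F,N,Y} | {B,E,I,J,L,Q,V,W}.
On input a, block {B,E,I,J,L,Q,V,W} splits into {B,E,I,J,L,V} and {Q,W}.
Split {B,E,I,J,L,V} by δ(·,b) → {I,L,V} and {B,E,J}.
The partition is now stable with 4 blocks: {F,N,Y} | {I,L,V} | {Q,W} | {B,E,J}.
State I belongs to the block {I,L,V}, which has 3 states.

3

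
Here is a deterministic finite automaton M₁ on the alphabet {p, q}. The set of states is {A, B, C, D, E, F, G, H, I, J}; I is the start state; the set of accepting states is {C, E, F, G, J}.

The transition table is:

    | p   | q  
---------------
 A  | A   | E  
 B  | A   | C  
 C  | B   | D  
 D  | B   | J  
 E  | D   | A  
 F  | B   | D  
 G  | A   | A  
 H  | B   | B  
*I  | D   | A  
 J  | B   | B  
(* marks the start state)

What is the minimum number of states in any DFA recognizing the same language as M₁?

3

States {F,G,H} cannot be reached from the start state, so discard them.
Start with accepting vs non-accepting: {C,E,J} | {A,B,D,I}.
Split {A,B,D,I} by δ(·,q) → {A,B,D} and {I}.
The partition is now stable with 3 blocks: {C,E,J} | {A,B,D} | {I}.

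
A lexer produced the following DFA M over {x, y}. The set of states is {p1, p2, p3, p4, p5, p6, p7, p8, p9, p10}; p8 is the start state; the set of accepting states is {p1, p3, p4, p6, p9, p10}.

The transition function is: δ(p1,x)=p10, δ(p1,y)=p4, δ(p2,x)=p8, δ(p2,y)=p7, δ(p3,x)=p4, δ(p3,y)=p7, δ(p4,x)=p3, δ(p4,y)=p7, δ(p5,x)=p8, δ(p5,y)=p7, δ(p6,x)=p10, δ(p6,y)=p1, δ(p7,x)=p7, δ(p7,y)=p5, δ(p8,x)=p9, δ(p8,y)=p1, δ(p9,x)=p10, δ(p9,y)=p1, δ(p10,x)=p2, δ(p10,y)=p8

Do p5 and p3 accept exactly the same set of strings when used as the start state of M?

States {p6} cannot be reached from the start state, so discard them.
Start with accepting vs non-accepting: {p1,p3,p4,p9,p10} | {p2,p5,p7,p8}.
Refine {p1,p3,p4,p9,p10} on symbol x: members go to different blocks, giving {p1,p3,p4,p9} and {p10}.
Split {p1,p3,p4,p9} by δ(·,x) → {p1,p9} and {p3,p4}.
Split {p1,p9} by δ(·,y) → {p1} and {p9}.
On input x, block {p2,p5,p7,p8} splits into {p2,p5,p7} and {p8}.
Split {p2,p5,p7} by δ(·,x) → {p2,p5} and {p7}.
No further refinement is possible. Final partition (7 blocks): {p1} | {p2,p5} | {p10} | {p3,p4} | {p9} | {p8} | {p7}.
p5 and p3 end up in different blocks, so they are distinguishable. For instance, the string 'ε' is accepted from only p3.

No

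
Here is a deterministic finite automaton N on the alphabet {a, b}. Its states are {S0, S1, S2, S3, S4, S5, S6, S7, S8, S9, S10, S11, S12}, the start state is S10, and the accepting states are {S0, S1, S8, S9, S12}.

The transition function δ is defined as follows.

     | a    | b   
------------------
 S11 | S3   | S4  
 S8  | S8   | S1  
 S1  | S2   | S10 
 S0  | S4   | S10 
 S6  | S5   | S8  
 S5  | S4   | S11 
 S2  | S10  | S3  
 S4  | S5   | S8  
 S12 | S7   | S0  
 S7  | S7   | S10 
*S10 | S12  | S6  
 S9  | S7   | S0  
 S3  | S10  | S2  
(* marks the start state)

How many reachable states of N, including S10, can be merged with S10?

Reachable states from the start: {S0,S1,S2,S3,S4,S5,S6,S7,S8,S10,S11,S12}. Unreachable: {S9} — drop them.
Initial partition by acceptance: {S0,S1,S8,S12} | {S2,S3,S4,S5,S6,S7,S10,S11}.
Split {S0,S1,S8,S12} by δ(·,a) → {S0,S1,S12} and {S8}.
Refine {S0,S1,S12} on symbol b: members go to different blocks, giving {S0,S1} and {S12}.
On input a, block {S2,S3,S4,S5,S6,S7,S10,S11} splits into {S2,S3,S4,S5,S6,S7,S11} and {S10}.
Split {S2,S3,S4,S5,S6,S7,S11} by δ(·,a) → {S4,S5,S6,S7,S11} and {S2,S3}.
Refine {S0,S1} on symbol a: members go to different blocks, giving {S0} and {S1}.
Split {S4,S5,S6,S7,S11} by δ(·,a) → {S4,S5,S6,S7} and {S11}.
Split {S4,S5,S6,S7} by δ(·,b) → {S4,S6} and {S5} and {S7}.
No further refinement is possible. Final partition (10 blocks): {S0} | {S4,S6} | {S8} | {S12} | {S10} | {S2,S3} | {S1} | {S11} | {S5} | {S7}.
State S10 belongs to the block {S10}, which has 1 states.

1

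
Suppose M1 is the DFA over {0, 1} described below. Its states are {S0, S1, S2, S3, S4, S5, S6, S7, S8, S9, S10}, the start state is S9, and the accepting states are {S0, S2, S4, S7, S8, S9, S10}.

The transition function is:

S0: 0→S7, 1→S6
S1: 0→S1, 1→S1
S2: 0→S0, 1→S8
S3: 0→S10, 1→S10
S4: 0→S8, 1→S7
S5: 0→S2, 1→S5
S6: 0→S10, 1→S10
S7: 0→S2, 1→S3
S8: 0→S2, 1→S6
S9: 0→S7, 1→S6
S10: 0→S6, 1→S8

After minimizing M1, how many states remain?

5

Reachable states from the start: {S0,S2,S3,S6,S7,S8,S9,S10}. Unreachable: {S1,S4,S5} — drop them.
Initial partition by acceptance: {S0,S2,S7,S8,S9,S10} | {S3,S6}.
Refine {S0,S2,S7,S8,S9,S10} on symbol 0: members go to different blocks, giving {S0,S2,S7,S8,S9} and {S10}.
Split {S0,S2,S7,S8,S9} by δ(·,1) → {S0,S7,S8,S9} and {S2}.
On input 0, block {S0,S7,S8,S9} splits into {S0,S9} and {S7,S8}.
No further refinement is possible. Final partition (5 blocks): {S0,S9} | {S3,S6} | {S10} | {S2} | {S7,S8}.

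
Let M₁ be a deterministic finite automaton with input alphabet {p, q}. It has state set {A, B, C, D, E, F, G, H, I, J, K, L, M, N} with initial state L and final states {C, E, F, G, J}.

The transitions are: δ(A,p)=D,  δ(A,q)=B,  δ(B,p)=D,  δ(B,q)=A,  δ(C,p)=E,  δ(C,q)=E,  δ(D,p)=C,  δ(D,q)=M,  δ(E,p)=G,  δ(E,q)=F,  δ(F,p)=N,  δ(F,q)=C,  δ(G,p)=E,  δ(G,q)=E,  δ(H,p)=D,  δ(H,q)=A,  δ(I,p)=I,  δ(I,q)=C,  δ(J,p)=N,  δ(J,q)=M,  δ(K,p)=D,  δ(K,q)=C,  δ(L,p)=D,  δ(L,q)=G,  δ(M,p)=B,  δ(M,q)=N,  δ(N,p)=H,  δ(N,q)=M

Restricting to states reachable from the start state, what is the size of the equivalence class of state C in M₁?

Reachable states from the start: {A,B,C,D,E,F,G,H,L,M,N}. Unreachable: {I,J,K} — drop them.
Start with accepting vs non-accepting: {C,E,F,G} | {A,B,D,H,L,M,N}.
Refine {C,E,F,G} on symbol p: members go to different blocks, giving {C,E,G} and {F}.
On input q, block {C,E,G} splits into {C,G} and {E}.
Refine {A,B,D,H,L,M,N} on symbol p: members go to different blocks, giving {A,B,H,L,M,N} and {D}.
Refine {A,B,H,L,M,N} on symbol p: members go to different blocks, giving {A,B,H,L} and {M,N}.
On input q, block {A,B,H,L} splits into {A,B,H} and {L}.
The partition is now stable with 7 blocks: {C,G} | {A,B,H} | {F} | {E} | {D} | {M,N} | {L}.
State C belongs to the block {C,G}, which has 2 states.

2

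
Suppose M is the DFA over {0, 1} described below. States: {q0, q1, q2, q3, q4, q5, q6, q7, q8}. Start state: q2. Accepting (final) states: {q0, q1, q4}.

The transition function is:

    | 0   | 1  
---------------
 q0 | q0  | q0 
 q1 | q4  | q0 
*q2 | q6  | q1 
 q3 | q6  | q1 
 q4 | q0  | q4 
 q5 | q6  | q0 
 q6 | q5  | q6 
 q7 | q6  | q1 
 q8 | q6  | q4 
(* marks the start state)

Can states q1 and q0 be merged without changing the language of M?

Yes

Reachable states from the start: {q0,q1,q2,q4,q5,q6}. Unreachable: {q3,q7,q8} — drop them.
P0 = {q0,q1,q4} | {q2,q5,q6}.
Refine {q2,q5,q6} on symbol 1: members go to different blocks, giving {q2,q5} and {q6}.
Stable partition: {q0,q1,q4} | {q2,q5} | {q6} — 3 equivalence classes.
q1 and q0 lie in the same block of the stable partition, so they are equivalent — no string distinguishes them.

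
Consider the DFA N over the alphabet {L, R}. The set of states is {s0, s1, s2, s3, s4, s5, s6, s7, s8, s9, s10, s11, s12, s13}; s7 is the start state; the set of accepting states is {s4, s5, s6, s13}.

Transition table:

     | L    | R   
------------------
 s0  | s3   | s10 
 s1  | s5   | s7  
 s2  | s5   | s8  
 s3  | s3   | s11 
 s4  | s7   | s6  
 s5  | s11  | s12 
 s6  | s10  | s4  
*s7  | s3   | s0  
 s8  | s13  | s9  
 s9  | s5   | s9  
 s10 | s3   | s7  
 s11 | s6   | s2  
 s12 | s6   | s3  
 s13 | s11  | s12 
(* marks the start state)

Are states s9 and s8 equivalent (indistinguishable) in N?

Reachable states from the start: {s0,s2,s3,s4,s5,s6,s7,s8,s9,s10,s11,s12,s13}. Unreachable: {s1} — drop them.
Start with accepting vs non-accepting: {s4,s5,s6,s13} | {s0,s2,s3,s7,s8,s9,s10,s11,s12}.
Split {s4,s5,s6,s13} by δ(·,R) → {s4,s6} and {s5,s13}.
On input L, block {s0,s2,s3,s7,s8,s9,s10,s11,s12} splits into {s0,s3,s7,s10} and {s2,s8,s9} and {s11,s12}.
On input R, block {s0,s3,s7,s10} splits into {s0,s7,s10} and {s3}.
Split {s11,s12} by δ(·,R) → {s11} and {s12}.
No further refinement is possible. Final partition (7 blocks): {s4,s6} | {s0,s7,s10} | {s5,s13} | {s2,s8,s9} | {s11} | {s3} | {s12}.
s9 and s8 lie in the same block of the stable partition, so they are equivalent — no string distinguishes them.

Yes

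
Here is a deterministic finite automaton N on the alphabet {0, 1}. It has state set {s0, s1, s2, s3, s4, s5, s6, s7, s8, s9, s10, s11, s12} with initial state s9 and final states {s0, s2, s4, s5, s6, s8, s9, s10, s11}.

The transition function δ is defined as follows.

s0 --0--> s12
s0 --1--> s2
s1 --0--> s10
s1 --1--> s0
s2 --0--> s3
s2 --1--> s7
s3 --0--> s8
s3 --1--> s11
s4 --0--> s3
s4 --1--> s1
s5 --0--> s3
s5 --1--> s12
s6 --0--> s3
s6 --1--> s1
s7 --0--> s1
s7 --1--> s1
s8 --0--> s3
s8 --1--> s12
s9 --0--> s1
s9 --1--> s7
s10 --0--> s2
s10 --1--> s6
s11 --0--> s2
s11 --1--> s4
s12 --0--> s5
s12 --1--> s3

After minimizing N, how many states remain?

10

Initial partition by acceptance: {s0,s2,s4,s5,s6,s8,s9,s10,s11} | {s1,s3,s7,s12}.
Refine {s0,s2,s4,s5,s6,s8,s9,s10,s11} on symbol 0: members go to different blocks, giving {s0,s2,s4,s5,s6,s8,s9} and {s10,s11}.
Split {s0,s2,s4,s5,s6,s8,s9} by δ(·,1) → {s2,s4,s5,s6,s8,s9} and {s0}.
Split {s1,s3,s7,s12} by δ(·,0) → {s3,s12} and {s1} and {s7}.
On input 0, block {s2,s4,s5,s6,s8,s9} splits into {s2,s4,s5,s6,s8} and {s9}.
On input 1, block {s2,s4,s5,s6,s8} splits into {s4,s6} and {s5,s8} and {s2}.
Refine {s3,s12} on symbol 1: members go to different blocks, giving {s3} and {s12}.
Stable partition: {s4,s6} | {s3} | {s10,s11} | {s0} | {s1} | {s7} | {s9} | {s5,s8} | {s2} | {s12} — 10 equivalence classes.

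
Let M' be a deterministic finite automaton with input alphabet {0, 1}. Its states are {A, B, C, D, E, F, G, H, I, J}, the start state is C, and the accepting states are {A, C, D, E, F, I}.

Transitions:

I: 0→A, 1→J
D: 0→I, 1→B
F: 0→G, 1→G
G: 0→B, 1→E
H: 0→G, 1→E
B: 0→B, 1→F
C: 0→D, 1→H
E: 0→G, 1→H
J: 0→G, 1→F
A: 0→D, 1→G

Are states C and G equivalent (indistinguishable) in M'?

Start with accepting vs non-accepting: {A,C,D,E,F,I} | {B,G,H,J}.
Refine {A,C,D,E,F,I} on symbol 0: members go to different blocks, giving {A,C,D,I} and {E,F}.
Stable partition: {A,C,D,I} | {B,G,H,J} | {E,F} — 3 equivalence classes.
C and G end up in different blocks, so they are distinguishable. For instance, the string 'ε' is accepted from only C.

No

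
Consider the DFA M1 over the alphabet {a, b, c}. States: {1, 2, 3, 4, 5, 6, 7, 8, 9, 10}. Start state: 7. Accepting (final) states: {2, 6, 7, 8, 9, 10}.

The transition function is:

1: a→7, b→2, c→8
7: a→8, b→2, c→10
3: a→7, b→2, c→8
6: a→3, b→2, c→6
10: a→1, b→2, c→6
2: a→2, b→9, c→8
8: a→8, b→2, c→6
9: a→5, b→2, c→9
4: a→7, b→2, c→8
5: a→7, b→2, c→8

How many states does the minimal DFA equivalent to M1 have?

Reachable states from the start: {1,2,3,5,6,7,8,9,10}. Unreachable: {4} — drop them.
Start with accepting vs non-accepting: {2,6,7,8,9,10} | {1,3,5}.
Split {2,6,7,8,9,10} by δ(·,a) → {2,7,8} and {6,9,10}.
On input b, block {2,7,8} splits into {7,8} and {2}.
No further refinement is possible. Final partition (4 blocks): {7,8} | {1,3,5} | {6,9,10} | {2}.

4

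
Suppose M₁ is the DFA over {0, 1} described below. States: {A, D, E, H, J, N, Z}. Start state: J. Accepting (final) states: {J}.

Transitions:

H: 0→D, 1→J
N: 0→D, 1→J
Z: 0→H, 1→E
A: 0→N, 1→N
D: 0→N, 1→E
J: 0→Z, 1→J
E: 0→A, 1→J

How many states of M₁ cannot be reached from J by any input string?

0

Every one of the 7 states is reachable from J.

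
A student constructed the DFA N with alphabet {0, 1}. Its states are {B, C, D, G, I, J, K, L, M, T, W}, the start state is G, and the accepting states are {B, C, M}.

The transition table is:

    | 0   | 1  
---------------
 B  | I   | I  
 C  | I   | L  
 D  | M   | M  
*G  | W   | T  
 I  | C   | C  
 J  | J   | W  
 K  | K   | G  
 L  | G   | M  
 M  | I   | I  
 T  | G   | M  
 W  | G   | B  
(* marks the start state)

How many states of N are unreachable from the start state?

BFS from G reaches {B, C, G, I, L, M, T, W}; the 3 state(s) D, J, K are never visited.

3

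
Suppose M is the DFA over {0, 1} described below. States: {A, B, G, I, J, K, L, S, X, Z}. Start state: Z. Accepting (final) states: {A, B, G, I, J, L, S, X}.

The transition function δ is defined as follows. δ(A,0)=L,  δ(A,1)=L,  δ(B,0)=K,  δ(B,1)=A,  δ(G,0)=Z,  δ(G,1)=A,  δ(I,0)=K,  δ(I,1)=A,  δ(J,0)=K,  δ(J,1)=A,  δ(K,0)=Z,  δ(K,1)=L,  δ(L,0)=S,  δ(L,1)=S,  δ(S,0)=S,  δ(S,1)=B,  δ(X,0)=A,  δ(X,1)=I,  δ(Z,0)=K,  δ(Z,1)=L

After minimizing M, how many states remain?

First remove the unreachable states {G,I,J,X}; 6 states remain.
P0 = {A,B,L,S} | {K,Z}.
Split {A,B,L,S} by δ(·,0) → {A,L,S} and {B}.
On input 1, block {A,L,S} splits into {A,L} and {S}.
Split {A,L} by δ(·,0) → {A} and {L}.
No further refinement is possible. Final partition (5 blocks): {A} | {K,Z} | {B} | {S} | {L}.

5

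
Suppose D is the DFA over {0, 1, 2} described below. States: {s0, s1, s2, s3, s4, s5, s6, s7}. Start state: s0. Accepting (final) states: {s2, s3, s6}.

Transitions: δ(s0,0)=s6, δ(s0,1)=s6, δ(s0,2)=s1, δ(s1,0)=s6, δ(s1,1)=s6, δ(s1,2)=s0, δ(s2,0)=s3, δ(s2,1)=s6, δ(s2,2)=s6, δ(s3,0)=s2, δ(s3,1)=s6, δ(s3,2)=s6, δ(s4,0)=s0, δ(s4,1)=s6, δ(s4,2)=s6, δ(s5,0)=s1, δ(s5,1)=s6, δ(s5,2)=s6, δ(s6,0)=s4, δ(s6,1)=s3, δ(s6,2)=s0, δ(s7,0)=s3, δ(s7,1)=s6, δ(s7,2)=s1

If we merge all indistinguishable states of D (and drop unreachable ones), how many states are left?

First remove the unreachable states {s5,s7}; 6 states remain.
Initial partition by acceptance: {s2,s3,s6} | {s0,s1,s4}.
Refine {s2,s3,s6} on symbol 0: members go to different blocks, giving {s2,s3} and {s6}.
Split {s0,s1,s4} by δ(·,0) → {s0,s1} and {s4}.
The partition is now stable with 4 blocks: {s2,s3} | {s0,s1} | {s6} | {s4}.

4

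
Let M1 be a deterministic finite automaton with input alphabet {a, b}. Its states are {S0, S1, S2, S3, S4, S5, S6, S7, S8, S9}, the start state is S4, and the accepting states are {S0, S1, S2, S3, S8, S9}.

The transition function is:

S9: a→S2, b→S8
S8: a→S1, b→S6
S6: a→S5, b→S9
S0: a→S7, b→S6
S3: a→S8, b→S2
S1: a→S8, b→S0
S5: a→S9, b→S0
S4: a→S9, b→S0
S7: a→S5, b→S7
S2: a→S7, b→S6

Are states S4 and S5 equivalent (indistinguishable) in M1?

Reachable states from the start: {S0,S1,S2,S4,S5,S6,S7,S8,S9}. Unreachable: {S3} — drop them.
Start with accepting vs non-accepting: {S0,S1,S2,S8,S9} | {S4,S5,S6,S7}.
On input a, block {S0,S1,S2,S8,S9} splits into {S1,S8,S9} and {S0,S2}.
Split {S1,S8,S9} by δ(·,a) → {S1,S8} and {S9}.
Refine {S1,S8} on symbol b: members go to different blocks, giving {S1} and {S8}.
On input a, block {S4,S5,S6,S7} splits into {S4,S5} and {S6,S7}.
Refine {S6,S7} on symbol b: members go to different blocks, giving {S6} and {S7}.
Stable partition: {S1} | {S4,S5} | {S0,S2} | {S9} | {S8} | {S6} | {S7} — 7 equivalence classes.
S4 and S5 lie in the same block of the stable partition, so they are equivalent — no string distinguishes them.

Yes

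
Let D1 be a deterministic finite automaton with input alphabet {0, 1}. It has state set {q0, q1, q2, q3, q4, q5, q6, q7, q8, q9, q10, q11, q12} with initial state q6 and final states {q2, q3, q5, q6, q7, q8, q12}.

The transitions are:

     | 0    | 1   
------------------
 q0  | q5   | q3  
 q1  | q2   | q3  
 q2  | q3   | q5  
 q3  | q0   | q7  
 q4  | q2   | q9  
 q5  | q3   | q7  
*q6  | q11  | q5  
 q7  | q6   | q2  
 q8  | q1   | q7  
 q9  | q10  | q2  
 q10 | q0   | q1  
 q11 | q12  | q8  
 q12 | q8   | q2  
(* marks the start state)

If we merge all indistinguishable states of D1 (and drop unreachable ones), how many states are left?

Reachable states from the start: {q0,q1,q2,q3,q5,q6,q7,q8,q11,q12}. Unreachable: {q4,q9,q10} — drop them.
Initial partition by acceptance: {q2,q3,q5,q6,q7,q8,q12} | {q0,q1,q11}.
On input 0, block {q2,q3,q5,q6,q7,q8,q12} splits into {q2,q5,q7,q12} and {q3,q6,q8}.
Stable partition: {q2,q5,q7,q12} | {q0,q1,q11} | {q3,q6,q8} — 3 equivalence classes.

3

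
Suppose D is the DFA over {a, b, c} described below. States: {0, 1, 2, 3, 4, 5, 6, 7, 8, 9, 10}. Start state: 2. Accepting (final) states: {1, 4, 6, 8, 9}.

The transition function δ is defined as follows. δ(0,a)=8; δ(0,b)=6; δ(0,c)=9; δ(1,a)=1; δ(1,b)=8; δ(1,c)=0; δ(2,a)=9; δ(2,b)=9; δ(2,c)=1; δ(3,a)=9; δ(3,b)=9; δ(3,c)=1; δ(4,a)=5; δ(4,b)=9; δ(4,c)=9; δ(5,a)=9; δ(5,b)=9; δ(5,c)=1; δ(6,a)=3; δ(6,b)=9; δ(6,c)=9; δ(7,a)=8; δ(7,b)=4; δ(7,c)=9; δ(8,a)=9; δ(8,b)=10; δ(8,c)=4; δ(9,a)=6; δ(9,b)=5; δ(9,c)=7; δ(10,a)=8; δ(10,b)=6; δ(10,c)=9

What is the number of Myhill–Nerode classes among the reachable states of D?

Start with accepting vs non-accepting: {1,4,6,8,9} | {0,2,3,5,7,10}.
Split {1,4,6,8,9} by δ(·,a) → {1,8,9} and {4,6}.
Split {1,8,9} by δ(·,a) → {1,8} and {9}.
Split {1,8} by δ(·,a) → {1} and {8}.
Refine {0,2,3,5,7,10} on symbol a: members go to different blocks, giving {0,7,10} and {2,3,5}.
Stable partition: {1} | {0,7,10} | {4,6} | {9} | {8} | {2,3,5} — 6 equivalence classes.

6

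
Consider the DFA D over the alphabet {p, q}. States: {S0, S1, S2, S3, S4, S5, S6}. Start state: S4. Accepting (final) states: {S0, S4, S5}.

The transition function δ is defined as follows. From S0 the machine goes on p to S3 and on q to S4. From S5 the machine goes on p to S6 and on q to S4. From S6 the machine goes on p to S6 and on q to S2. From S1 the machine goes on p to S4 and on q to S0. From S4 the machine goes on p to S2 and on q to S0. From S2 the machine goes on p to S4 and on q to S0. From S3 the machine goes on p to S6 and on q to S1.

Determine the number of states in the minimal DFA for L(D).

Reachable states from the start: {S0,S1,S2,S3,S4,S6}. Unreachable: {S5} — drop them.
P0 = {S0,S4} | {S1,S2,S3,S6}.
On input p, block {S1,S2,S3,S6} splits into {S1,S2} and {S3,S6}.
Split {S0,S4} by δ(·,p) → {S0} and {S4}.
Stable partition: {S0} | {S1,S2} | {S3,S6} | {S4} — 4 equivalence classes.

4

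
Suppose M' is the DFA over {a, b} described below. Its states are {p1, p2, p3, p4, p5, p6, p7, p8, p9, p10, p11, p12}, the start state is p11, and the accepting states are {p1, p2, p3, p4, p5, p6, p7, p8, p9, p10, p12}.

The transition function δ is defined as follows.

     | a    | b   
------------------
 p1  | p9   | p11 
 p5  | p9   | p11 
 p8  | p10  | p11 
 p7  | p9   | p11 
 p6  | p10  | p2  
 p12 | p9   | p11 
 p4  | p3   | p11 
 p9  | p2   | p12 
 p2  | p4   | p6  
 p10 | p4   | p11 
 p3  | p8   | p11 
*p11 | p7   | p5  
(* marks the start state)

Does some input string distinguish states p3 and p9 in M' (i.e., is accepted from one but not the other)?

States {p1} cannot be reached from the start state, so discard them.
Initial partition by acceptance: {p2,p3,p4,p5,p6,p7,p8,p9,p10,p12} | {p11}.
Refine {p2,p3,p4,p5,p6,p7,p8,p9,p10,p12} on symbol b: members go to different blocks, giving {p3,p4,p5,p7,p8,p10,p12} and {p2,p6,p9}.
Refine {p3,p4,p5,p7,p8,p10,p12} on symbol a: members go to different blocks, giving {p3,p4,p8,p10} and {p5,p7,p12}.
Refine {p2,p6,p9} on symbol a: members go to different blocks, giving {p2,p6} and {p9}.
The partition is now stable with 5 blocks: {p3,p4,p8,p10} | {p11} | {p2,p6} | {p5,p7,p12} | {p9}.
p3 and p9 end up in different blocks, so they are distinguishable. For instance, the string 'b' is accepted from only p9.

Yes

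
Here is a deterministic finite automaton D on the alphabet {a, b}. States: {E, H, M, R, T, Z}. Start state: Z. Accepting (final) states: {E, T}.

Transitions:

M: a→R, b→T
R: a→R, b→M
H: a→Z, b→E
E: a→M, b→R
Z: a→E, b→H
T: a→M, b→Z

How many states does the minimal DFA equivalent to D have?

All states are reachable from the start state.
Start with accepting vs non-accepting: {E,T} | {H,M,R,Z}.
Refine {H,M,R,Z} on symbol a: members go to different blocks, giving {H,M,R} and {Z}.
On input b, block {E,T} splits into {T} and {E}.
Refine {H,M,R} on symbol a: members go to different blocks, giving {M,R} and {H}.
Refine {M,R} on symbol b: members go to different blocks, giving {M} and {R}.
Stable partition: {T} | {M} | {Z} | {E} | {H} | {R} — 6 equivalence classes.

6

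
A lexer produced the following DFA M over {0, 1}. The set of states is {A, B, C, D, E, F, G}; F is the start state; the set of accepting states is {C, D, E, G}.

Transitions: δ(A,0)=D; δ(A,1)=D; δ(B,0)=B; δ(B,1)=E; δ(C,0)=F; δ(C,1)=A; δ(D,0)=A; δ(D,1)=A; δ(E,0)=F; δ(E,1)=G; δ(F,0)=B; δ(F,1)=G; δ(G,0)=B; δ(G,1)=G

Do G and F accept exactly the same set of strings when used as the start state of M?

Reachable states from the start: {B,E,F,G}. Unreachable: {A,C,D} — drop them.
Initial partition by acceptance: {E,G} | {B,F}.
No further refinement is possible. Final partition (2 blocks): {E,G} | {B,F}.
G and F end up in different blocks, so they are distinguishable. For instance, the string 'ε' is accepted from only G.

No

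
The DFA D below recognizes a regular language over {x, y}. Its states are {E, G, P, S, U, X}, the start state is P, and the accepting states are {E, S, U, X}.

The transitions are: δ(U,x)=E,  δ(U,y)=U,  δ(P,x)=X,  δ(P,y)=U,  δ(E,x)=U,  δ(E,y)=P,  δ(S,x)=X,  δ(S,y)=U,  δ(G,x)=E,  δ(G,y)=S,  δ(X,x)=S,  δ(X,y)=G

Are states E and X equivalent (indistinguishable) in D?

All states are reachable from the start state.
Initial partition by acceptance: {E,S,U,X} | {G,P}.
Refine {E,S,U,X} on symbol y: members go to different blocks, giving {E,X} and {S,U}.
The partition is now stable with 3 blocks: {E,X} | {G,P} | {S,U}.
E and X lie in the same block of the stable partition, so they are equivalent — no string distinguishes them.

Yes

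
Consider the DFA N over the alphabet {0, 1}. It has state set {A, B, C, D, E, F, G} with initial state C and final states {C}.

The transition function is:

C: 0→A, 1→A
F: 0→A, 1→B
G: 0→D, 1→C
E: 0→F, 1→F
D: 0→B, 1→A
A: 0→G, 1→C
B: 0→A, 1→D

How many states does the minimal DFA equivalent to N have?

5

First remove the unreachable states {E,F}; 5 states remain.
Start with accepting vs non-accepting: {C} | {A,B,D,G}.
Refine {A,B,D,G} on symbol 1: members go to different blocks, giving {A,G} and {B,D}.
On input 0, block {A,G} splits into {A} and {G}.
Split {B,D} by δ(·,0) → {B} and {D}.
No further refinement is possible. Final partition (5 blocks): {C} | {A} | {B} | {G} | {D}.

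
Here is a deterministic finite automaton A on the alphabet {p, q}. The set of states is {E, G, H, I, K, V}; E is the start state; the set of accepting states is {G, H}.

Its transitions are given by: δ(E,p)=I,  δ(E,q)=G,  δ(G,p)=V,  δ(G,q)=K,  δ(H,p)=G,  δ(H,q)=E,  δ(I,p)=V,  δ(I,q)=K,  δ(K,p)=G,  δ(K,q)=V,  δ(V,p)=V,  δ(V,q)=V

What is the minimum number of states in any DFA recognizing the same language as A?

5

States {H} cannot be reached from the start state, so discard them.
P0 = {G} | {E,I,K,V}.
Split {E,I,K,V} by δ(·,p) → {E,I,V} and {K}.
Refine {E,I,V} on symbol q: members go to different blocks, giving {I} and {V} and {E}.
No further refinement is possible. Final partition (5 blocks): {G} | {I} | {K} | {V} | {E}.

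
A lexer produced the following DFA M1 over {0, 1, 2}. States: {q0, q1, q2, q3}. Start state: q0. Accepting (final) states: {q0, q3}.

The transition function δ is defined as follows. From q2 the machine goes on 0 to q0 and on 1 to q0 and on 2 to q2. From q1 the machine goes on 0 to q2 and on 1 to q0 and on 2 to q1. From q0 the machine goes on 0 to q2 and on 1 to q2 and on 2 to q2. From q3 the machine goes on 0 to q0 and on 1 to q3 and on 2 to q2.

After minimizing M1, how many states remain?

States {q1,q3} cannot be reached from the start state, so discard them.
P0 = {q0} | {q2}.
The partition is now stable with 2 blocks: {q0} | {q2}.

2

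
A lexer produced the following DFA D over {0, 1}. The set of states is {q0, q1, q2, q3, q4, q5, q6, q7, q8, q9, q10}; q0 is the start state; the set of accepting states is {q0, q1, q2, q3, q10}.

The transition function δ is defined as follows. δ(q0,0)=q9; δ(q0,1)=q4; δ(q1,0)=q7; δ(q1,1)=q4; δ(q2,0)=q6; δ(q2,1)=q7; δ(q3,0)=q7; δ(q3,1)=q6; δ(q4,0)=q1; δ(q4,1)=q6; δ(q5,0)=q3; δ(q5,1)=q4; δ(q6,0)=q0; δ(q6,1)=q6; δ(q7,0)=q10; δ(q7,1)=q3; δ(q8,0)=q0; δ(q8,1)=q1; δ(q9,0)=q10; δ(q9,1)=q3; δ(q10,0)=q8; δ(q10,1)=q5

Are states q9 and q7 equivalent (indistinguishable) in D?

Reachable states from the start: {q0,q1,q3,q4,q5,q6,q7,q8,q9,q10}. Unreachable: {q2} — drop them.
Initial partition by acceptance: {q0,q1,q3,q10} | {q4,q5,q6,q7,q8,q9}.
Refine {q4,q5,q6,q7,q8,q9} on symbol 1: members go to different blocks, giving {q4,q5,q6} and {q7,q8,q9}.
Stable partition: {q0,q1,q3,q10} | {q4,q5,q6} | {q7,q8,q9} — 3 equivalence classes.
q9 and q7 lie in the same block of the stable partition, so they are equivalent — no string distinguishes them.

Yes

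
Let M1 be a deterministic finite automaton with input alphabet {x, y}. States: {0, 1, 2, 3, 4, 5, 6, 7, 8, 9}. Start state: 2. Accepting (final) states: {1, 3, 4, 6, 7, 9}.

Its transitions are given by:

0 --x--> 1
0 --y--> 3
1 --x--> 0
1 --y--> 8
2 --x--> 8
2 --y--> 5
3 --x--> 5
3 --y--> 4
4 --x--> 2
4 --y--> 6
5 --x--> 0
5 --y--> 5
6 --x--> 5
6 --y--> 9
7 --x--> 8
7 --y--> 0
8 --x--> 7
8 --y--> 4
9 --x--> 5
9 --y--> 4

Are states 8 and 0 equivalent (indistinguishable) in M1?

Yes

P0 = {1,3,4,6,7,9} | {0,2,5,8}.
On input y, block {1,3,4,6,7,9} splits into {3,4,6,9} and {1,7}.
Split {0,2,5,8} by δ(·,x) → {0,8} and {2,5}.
No further refinement is possible. Final partition (4 blocks): {3,4,6,9} | {0,8} | {1,7} | {2,5}.
8 and 0 lie in the same block of the stable partition, so they are equivalent — no string distinguishes them.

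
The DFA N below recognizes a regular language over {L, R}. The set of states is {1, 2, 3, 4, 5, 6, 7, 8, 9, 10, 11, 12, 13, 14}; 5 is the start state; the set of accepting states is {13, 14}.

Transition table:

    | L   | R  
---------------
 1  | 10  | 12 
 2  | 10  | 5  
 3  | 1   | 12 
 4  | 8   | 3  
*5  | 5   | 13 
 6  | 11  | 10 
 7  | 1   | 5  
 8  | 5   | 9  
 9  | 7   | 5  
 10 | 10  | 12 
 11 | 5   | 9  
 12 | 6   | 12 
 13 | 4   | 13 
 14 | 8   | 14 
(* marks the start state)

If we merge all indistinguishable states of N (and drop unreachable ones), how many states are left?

8

States {2,14} cannot be reached from the start state, so discard them.
Initial partition by acceptance: {13} | {1,3,4,5,6,7,8,9,10,11,12}.
On input R, block {1,3,4,5,6,7,8,9,10,11,12} splits into {1,3,4,6,7,8,9,10,11,12} and {5}.
Refine {1,3,4,6,7,8,9,10,11,12} on symbol L: members go to different blocks, giving {1,3,4,6,7,9,10,12} and {8,11}.
Split {1,3,4,6,7,9,10,12} by δ(·,L) → {1,3,7,9,10,12} and {4,6}.
On input L, block {1,3,7,9,10,12} splits into {1,3,7,9,10} and {12}.
Split {1,3,7,9,10} by δ(·,R) → {1,3,10} and {7,9}.
Split {7,9} by δ(·,L) → {7} and {9}.
Stable partition: {13} | {1,3,10} | {5} | {8,11} | {4,6} | {12} | {7} | {9} — 8 equivalence classes.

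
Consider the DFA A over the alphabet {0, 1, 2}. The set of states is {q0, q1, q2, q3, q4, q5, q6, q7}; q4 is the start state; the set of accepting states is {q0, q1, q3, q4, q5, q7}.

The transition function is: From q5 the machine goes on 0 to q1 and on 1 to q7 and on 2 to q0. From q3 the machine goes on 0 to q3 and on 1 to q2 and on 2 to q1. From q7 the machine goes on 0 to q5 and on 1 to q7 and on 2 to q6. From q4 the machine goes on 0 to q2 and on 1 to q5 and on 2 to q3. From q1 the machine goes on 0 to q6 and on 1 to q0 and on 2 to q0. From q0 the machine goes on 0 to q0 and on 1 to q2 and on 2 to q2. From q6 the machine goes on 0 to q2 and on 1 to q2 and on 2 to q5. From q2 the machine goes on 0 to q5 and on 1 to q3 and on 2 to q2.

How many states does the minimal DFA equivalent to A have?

8

Start with accepting vs non-accepting: {q0,q1,q3,q4,q5,q7} | {q2,q6}.
Refine {q0,q1,q3,q4,q5,q7} on symbol 0: members go to different blocks, giving {q0,q3,q5,q7} and {q1,q4}.
Split {q0,q3,q5,q7} by δ(·,0) → {q0,q3,q7} and {q5}.
On input 0, block {q0,q3,q7} splits into {q0,q3} and {q7}.
On input 2, block {q0,q3} splits into {q0} and {q3}.
Refine {q2,q6} on symbol 0: members go to different blocks, giving {q2} and {q6}.
Refine {q1,q4} on symbol 0: members go to different blocks, giving {q1} and {q4}.
The partition is now stable with 8 blocks: {q0} | {q2} | {q1} | {q5} | {q7} | {q3} | {q6} | {q4}.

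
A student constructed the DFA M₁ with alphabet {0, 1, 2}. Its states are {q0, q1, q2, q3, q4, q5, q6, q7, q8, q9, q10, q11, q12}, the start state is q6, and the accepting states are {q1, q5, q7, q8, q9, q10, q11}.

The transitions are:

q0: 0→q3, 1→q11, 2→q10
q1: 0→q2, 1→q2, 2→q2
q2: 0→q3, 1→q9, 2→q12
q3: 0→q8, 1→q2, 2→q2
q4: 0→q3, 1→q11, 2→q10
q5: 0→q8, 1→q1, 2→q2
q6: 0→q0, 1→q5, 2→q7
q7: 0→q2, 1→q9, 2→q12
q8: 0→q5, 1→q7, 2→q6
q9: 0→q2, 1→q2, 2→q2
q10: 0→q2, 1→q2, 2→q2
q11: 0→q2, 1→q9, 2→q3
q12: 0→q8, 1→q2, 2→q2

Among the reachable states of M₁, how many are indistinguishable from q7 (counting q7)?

2

First remove the unreachable states {q4}; 12 states remain.
Start with accepting vs non-accepting: {q1,q5,q7,q8,q9,q10,q11} | {q0,q2,q3,q6,q12}.
On input 0, block {q1,q5,q7,q8,q9,q10,q11} splits into {q1,q7,q9,q10,q11} and {q5,q8}.
Split {q1,q7,q9,q10,q11} by δ(·,1) → {q1,q9,q10} and {q7,q11}.
Refine {q0,q2,q3,q6,q12} on symbol 0: members go to different blocks, giving {q0,q2,q6} and {q3,q12}.
Split {q0,q2,q6} by δ(·,0) → {q0,q2} and {q6}.
On input 1, block {q0,q2} splits into {q0} and {q2}.
Refine {q5,q8} on symbol 1: members go to different blocks, giving {q5} and {q8}.
Stable partition: {q1,q9,q10} | {q0} | {q5} | {q7,q11} | {q3,q12} | {q6} | {q2} | {q8} — 8 equivalence classes.
The equivalence class containing q7 is {q7,q11}, of size 2.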